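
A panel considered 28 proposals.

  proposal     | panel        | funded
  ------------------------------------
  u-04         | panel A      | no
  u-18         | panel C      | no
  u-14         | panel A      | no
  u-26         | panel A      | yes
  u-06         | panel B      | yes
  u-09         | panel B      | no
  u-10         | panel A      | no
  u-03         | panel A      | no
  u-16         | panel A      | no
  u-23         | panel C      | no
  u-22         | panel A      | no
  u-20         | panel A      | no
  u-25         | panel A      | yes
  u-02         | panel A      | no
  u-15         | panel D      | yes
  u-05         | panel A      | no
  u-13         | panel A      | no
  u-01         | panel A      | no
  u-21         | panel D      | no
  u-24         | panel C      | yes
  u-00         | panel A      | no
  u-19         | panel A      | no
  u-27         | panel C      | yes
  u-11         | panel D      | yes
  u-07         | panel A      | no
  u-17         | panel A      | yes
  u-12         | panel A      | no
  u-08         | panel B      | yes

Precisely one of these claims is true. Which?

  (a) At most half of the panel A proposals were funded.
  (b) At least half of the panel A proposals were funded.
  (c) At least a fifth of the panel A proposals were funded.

|A| = 18, |A ∩ B| = 3, |A ∖ B| = 15.
(a) requires |A ∩ B| ≤ |A ∖ B|: true.
(b) requires |A ∩ B| ≥ |A ∖ B|: false.
(c) requires |A ∩ B| / |A| ≥ 1/5: false.

(a)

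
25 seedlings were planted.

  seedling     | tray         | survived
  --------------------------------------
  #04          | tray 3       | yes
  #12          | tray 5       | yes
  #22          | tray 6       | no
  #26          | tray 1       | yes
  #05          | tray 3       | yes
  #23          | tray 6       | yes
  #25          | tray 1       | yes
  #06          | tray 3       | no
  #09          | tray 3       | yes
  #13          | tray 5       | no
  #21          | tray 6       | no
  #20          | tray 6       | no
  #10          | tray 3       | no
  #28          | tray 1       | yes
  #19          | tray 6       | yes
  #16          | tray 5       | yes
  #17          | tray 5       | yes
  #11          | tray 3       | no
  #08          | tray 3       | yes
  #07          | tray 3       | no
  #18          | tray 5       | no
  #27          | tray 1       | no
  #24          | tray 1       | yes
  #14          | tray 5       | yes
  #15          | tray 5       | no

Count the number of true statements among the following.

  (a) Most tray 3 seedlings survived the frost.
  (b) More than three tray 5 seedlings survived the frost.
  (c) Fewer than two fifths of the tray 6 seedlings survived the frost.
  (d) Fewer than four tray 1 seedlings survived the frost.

(a) tray 3: |A| = 8, |A ∩ B| = 4; needs |A ∩ B| > |A ∖ B| — false.
(b) tray 5: |A| = 7, |A ∩ B| = 4; needs |A ∩ B| > 3 — true.
(c) tray 6: |A| = 5, |A ∩ B| = 2; needs |A ∩ B| / |A| < 2/5 — false.
(d) tray 1: |A| = 5, |A ∩ B| = 4; needs |A ∩ B| < 4 — false.

1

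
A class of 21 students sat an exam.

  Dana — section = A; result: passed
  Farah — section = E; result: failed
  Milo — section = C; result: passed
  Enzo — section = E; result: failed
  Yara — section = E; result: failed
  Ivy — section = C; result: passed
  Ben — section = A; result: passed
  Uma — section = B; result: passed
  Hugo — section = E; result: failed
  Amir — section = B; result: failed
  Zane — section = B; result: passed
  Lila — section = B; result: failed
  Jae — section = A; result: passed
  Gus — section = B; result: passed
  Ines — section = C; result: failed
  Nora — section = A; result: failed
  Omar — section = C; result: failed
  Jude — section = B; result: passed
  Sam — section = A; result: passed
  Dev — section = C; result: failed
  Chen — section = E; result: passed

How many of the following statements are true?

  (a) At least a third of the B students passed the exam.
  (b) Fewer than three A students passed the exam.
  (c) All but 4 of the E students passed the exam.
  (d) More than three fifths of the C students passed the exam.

(a) B: |A| = 6, |A ∩ B| = 4; needs |A ∩ B| / |A| ≥ 1/3 — true.
(b) A: |A| = 5, |A ∩ B| = 4; needs |A ∩ B| < 3 — false.
(c) E: |A| = 5, |A ∩ B| = 1; needs |A ∖ B| = 4 — true.
(d) C: |A| = 5, |A ∩ B| = 2; needs |A ∩ B| / |A| > 3/5 — false.

2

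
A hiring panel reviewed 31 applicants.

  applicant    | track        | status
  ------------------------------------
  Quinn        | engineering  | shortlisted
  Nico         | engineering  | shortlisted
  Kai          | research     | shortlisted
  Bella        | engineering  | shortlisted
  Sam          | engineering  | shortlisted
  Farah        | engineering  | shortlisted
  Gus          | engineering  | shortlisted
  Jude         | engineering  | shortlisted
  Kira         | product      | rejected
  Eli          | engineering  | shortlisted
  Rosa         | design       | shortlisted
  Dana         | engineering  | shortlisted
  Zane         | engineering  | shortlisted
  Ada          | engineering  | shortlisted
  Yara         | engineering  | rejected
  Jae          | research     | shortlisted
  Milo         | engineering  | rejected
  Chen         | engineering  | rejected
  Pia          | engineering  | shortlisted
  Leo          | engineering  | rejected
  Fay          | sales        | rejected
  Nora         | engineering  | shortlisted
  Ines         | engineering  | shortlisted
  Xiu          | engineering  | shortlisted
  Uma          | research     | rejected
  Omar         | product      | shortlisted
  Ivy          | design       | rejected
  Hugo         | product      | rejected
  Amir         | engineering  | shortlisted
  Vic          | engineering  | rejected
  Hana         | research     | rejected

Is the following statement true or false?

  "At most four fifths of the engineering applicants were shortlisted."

'At most four fifths of the engineering applicants were shortlisted' holds iff |A ∩ B| / |A| ≤ 4/5.
|A| = 21, |A ∩ B| = 16, |A ∖ B| = 5.
|A ∩ B|/|A| = 16/21, so the statement is true.

True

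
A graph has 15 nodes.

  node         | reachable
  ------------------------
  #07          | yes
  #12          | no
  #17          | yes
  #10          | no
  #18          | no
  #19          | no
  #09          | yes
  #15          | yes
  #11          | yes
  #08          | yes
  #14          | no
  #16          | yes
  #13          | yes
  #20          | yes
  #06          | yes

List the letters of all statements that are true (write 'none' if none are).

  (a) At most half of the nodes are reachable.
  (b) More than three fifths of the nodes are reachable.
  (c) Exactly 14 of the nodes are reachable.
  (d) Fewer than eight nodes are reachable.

(b)

|A| = 15, |A ∩ B| = 10, |A ∖ B| = 5.
(a) |A ∩ B| ≤ |A ∖ B|: fails.
(b) |A ∩ B| / |A| > 3/5: holds.
(c) |A ∩ B| = 14: fails.
(d) |A ∩ B| < 8: fails.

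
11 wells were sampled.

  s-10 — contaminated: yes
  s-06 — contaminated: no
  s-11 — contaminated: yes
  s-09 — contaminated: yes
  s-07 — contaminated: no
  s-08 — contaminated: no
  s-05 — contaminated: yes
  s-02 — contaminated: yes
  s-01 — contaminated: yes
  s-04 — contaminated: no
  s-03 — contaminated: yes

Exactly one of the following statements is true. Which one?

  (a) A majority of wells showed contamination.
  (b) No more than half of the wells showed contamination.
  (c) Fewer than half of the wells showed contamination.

|A| = 11, |A ∩ B| = 7, |A ∖ B| = 4.
(a) requires |A ∩ B| > |A ∖ B|: true.
(b) requires |A ∩ B| ≤ |A ∖ B|: false.
(c) requires |A ∩ B| < |A ∖ B|: false.

(a)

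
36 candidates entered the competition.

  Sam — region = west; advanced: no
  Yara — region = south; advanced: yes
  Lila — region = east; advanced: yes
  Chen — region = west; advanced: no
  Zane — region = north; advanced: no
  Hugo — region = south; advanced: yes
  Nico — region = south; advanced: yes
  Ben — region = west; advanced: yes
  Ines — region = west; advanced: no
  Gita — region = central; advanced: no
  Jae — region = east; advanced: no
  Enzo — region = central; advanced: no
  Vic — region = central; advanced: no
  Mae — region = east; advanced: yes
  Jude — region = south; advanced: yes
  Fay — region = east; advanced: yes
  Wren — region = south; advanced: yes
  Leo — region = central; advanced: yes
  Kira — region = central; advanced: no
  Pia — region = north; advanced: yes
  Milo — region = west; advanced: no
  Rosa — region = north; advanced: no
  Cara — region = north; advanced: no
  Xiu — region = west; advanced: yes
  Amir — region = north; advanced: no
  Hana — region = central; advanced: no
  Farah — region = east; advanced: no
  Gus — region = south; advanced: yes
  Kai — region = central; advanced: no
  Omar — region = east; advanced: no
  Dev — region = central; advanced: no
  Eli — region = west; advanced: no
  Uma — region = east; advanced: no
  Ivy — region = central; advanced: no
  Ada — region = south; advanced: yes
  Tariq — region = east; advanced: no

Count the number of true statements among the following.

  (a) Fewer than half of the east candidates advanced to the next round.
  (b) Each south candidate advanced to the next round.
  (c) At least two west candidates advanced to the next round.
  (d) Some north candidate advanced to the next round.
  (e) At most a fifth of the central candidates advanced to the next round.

(a) east: |A| = 8, |A ∩ B| = 3; needs |A ∩ B| < |A ∖ B| — true.
(b) south: |A| = 7, |A ∩ B| = 7; needs A ⊆ B, i.e. every element of A is in B (|A ∖ B| = 0) — true.
(c) west: |A| = 7, |A ∩ B| = 2; needs |A ∩ B| ≥ 2 — true.
(d) north: |A| = 5, |A ∩ B| = 1; needs A ∩ B ≠ ∅ (|A ∩ B| ≥ 1) — true.
(e) central: |A| = 9, |A ∩ B| = 1; needs |A ∩ B| / |A| ≤ 1/5 — true.

5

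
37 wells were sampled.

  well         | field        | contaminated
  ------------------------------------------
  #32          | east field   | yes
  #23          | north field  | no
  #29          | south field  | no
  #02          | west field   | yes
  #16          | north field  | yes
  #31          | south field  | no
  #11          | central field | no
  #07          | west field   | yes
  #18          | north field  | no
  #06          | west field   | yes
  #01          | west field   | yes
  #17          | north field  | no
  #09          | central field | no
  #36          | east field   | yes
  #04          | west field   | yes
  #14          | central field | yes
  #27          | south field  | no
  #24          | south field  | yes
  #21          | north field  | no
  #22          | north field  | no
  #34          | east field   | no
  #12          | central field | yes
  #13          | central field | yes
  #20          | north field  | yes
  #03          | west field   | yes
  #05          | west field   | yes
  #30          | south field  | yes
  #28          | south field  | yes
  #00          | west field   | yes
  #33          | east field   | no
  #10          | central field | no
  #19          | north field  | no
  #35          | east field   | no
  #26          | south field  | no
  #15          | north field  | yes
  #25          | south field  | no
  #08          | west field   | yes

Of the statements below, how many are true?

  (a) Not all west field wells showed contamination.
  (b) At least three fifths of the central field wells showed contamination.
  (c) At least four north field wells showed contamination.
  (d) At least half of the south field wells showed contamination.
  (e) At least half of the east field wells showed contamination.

(a) west field: |A| = 9, |A ∩ B| = 9; needs A ⊄ B (|A ∖ B| ≥ 1) — false.
(b) central field: |A| = 6, |A ∩ B| = 3; needs |A ∩ B| / |A| ≥ 3/5 — false.
(c) north field: |A| = 9, |A ∩ B| = 3; needs |A ∩ B| ≥ 4 — false.
(d) south field: |A| = 8, |A ∩ B| = 3; needs |A ∩ B| ≥ |A ∖ B| — false.
(e) east field: |A| = 5, |A ∩ B| = 2; needs |A ∩ B| ≥ |A ∖ B| — false.

0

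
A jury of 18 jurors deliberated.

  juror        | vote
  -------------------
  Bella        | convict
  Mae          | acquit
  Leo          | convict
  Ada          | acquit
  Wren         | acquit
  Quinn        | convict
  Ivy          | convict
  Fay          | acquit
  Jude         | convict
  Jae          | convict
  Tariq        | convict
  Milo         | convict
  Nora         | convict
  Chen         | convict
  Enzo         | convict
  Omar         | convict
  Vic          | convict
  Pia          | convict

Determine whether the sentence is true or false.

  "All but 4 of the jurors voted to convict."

The determiner here denotes the relation: |A ∖ B| = 4.
|A| = 18, |A ∩ B| = 14, |A ∖ B| = 4.
|A ∖ B| = 4, so the statement is true.

True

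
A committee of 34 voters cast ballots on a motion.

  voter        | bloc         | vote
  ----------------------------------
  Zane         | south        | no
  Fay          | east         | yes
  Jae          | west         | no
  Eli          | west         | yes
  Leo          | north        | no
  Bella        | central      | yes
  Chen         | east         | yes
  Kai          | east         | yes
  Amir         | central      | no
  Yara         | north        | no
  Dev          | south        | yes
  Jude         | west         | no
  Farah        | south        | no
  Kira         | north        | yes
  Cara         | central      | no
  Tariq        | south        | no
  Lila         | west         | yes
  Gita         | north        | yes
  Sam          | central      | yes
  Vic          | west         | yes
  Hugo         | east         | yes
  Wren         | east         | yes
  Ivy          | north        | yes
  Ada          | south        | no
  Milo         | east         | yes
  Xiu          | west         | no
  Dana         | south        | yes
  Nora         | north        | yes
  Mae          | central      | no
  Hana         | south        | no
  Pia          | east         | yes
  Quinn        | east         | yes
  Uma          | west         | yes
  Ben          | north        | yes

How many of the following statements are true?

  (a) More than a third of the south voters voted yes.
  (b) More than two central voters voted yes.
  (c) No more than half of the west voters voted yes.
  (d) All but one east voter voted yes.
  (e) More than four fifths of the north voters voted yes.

(a) south: |A| = 7, |A ∩ B| = 2; needs |A ∩ B| / |A| > 1/3 — false.
(b) central: |A| = 5, |A ∩ B| = 2; needs |A ∩ B| > 2 — false.
(c) west: |A| = 7, |A ∩ B| = 4; needs |A ∩ B| ≤ |A ∖ B| — false.
(d) east: |A| = 8, |A ∩ B| = 8; needs |A ∖ B| = 1 — false.
(e) north: |A| = 7, |A ∩ B| = 5; needs |A ∩ B| / |A| > 4/5 — false.

0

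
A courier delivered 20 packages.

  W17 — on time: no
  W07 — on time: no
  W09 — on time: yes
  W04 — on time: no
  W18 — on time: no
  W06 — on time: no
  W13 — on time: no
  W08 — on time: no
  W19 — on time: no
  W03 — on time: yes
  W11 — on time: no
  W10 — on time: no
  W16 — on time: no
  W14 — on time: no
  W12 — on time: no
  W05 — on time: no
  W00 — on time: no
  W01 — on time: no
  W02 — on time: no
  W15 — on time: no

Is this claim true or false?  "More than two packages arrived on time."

'More than two packages arrived on time' holds iff |A ∩ B| > 2.
|A| = 20, |A ∩ B| = 2, |A ∖ B| = 18.
|A ∩ B| = 2, so the statement is false.

False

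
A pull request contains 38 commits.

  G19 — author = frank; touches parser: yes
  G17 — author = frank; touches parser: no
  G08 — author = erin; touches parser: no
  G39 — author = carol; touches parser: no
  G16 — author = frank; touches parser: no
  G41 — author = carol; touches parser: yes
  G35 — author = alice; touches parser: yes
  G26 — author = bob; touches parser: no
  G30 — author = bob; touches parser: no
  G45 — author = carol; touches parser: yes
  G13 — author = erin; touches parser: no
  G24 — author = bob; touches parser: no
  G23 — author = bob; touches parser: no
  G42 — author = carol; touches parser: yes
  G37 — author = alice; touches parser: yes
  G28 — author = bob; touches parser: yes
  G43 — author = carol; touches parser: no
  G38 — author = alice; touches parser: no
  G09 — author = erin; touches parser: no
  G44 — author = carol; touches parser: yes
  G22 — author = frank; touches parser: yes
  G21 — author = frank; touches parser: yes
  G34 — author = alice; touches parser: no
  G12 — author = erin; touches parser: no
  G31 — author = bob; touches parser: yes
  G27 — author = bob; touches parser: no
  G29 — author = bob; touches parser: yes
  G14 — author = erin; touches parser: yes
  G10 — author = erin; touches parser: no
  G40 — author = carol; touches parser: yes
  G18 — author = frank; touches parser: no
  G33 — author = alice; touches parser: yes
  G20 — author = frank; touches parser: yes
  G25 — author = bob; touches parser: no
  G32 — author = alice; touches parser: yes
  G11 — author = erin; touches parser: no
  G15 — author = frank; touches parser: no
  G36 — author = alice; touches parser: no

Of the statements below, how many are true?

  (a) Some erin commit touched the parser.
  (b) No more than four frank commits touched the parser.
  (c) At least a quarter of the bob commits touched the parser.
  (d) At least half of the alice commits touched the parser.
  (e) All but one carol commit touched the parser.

(a) erin: |A| = 7, |A ∩ B| = 1; needs A ∩ B ≠ ∅ (|A ∩ B| ≥ 1) — true.
(b) frank: |A| = 8, |A ∩ B| = 4; needs |A ∩ B| ≤ 4 — true.
(c) bob: |A| = 9, |A ∩ B| = 3; needs |A ∩ B| / |A| ≥ 1/4 — true.
(d) alice: |A| = 7, |A ∩ B| = 4; needs |A ∩ B| ≥ |A ∖ B| — true.
(e) carol: |A| = 7, |A ∩ B| = 5; needs |A ∖ B| = 1 — false.

4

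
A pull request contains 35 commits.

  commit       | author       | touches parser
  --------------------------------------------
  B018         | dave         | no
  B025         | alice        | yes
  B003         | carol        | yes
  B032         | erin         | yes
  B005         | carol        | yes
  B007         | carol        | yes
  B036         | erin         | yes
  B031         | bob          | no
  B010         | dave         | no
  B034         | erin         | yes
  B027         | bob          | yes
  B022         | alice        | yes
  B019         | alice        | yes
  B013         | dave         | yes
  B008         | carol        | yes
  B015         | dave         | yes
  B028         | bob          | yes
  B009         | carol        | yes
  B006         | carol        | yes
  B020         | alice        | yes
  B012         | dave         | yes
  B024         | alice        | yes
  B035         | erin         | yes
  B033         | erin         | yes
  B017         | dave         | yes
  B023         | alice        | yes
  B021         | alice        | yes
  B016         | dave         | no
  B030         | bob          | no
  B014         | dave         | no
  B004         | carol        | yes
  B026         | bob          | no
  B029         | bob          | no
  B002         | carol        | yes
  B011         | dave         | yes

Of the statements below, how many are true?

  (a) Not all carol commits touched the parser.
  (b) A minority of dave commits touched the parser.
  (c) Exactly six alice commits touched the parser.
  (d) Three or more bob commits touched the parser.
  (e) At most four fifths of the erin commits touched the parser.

(a) carol: |A| = 8, |A ∩ B| = 8; needs A ⊄ B (|A ∖ B| ≥ 1) — false.
(b) dave: |A| = 9, |A ∩ B| = 5; needs |A ∩ B| < |A ∖ B| — false.
(c) alice: |A| = 7, |A ∩ B| = 7; needs |A ∩ B| = 6 — false.
(d) bob: |A| = 6, |A ∩ B| = 2; needs |A ∩ B| ≥ 3 — false.
(e) erin: |A| = 5, |A ∩ B| = 5; needs |A ∩ B| / |A| ≤ 4/5 — false.

0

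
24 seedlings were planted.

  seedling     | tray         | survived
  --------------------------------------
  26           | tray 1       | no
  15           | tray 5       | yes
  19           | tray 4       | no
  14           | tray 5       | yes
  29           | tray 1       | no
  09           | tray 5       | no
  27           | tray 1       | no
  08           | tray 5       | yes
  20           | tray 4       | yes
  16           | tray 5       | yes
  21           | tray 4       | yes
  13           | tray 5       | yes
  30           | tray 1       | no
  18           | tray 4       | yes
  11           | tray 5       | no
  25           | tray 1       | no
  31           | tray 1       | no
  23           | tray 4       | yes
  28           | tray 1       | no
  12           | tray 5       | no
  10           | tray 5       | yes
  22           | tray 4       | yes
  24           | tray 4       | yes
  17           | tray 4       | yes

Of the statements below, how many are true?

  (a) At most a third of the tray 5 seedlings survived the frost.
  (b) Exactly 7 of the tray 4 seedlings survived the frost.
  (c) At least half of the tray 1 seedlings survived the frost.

1

(a) tray 5: |A| = 9, |A ∩ B| = 6; needs |A ∩ B| / |A| ≤ 1/3 — false.
(b) tray 4: |A| = 8, |A ∩ B| = 7; needs |A ∩ B| = 7 — true.
(c) tray 1: |A| = 7, |A ∩ B| = 0; needs |A ∩ B| ≥ |A ∖ B| — false.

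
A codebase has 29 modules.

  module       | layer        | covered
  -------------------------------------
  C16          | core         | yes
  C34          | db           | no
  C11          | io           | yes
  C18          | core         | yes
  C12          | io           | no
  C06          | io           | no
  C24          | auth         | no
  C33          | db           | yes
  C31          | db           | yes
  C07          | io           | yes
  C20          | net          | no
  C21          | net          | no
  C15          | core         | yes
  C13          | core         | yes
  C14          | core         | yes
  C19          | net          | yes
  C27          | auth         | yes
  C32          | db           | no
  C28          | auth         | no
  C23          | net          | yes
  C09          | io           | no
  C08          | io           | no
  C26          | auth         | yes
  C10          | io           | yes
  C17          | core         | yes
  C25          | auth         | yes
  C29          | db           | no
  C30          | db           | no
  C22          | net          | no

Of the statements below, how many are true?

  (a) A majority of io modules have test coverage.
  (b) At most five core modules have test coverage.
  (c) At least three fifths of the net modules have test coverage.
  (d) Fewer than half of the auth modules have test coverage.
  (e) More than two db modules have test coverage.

(a) io: |A| = 7, |A ∩ B| = 3; needs |A ∩ B| > |A ∖ B| — false.
(b) core: |A| = 6, |A ∩ B| = 6; needs |A ∩ B| ≤ 5 — false.
(c) net: |A| = 5, |A ∩ B| = 2; needs |A ∩ B| / |A| ≥ 3/5 — false.
(d) auth: |A| = 5, |A ∩ B| = 3; needs |A ∩ B| < |A ∖ B| — false.
(e) db: |A| = 6, |A ∩ B| = 2; needs |A ∩ B| > 2 — false.

0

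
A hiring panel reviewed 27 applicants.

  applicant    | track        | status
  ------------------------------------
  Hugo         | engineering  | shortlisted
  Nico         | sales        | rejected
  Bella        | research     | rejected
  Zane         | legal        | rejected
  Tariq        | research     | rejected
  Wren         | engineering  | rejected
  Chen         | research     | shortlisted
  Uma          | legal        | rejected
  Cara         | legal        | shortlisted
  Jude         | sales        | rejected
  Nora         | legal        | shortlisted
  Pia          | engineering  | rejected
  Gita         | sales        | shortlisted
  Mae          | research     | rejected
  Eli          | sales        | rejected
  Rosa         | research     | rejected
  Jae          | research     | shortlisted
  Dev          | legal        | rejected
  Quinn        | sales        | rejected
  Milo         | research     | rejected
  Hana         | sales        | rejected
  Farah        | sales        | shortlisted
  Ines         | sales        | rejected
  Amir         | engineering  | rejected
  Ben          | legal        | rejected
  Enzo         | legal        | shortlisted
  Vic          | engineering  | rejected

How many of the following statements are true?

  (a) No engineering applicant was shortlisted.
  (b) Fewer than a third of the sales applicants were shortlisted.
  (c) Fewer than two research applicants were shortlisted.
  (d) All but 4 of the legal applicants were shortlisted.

2

(a) engineering: |A| = 5, |A ∩ B| = 1; needs A ∩ B = ∅ (|A ∩ B| = 0) — false.
(b) sales: |A| = 8, |A ∩ B| = 2; needs |A ∩ B| / |A| < 1/3 — true.
(c) research: |A| = 7, |A ∩ B| = 2; needs |A ∩ B| < 2 — false.
(d) legal: |A| = 7, |A ∩ B| = 3; needs |A ∖ B| = 4 — true.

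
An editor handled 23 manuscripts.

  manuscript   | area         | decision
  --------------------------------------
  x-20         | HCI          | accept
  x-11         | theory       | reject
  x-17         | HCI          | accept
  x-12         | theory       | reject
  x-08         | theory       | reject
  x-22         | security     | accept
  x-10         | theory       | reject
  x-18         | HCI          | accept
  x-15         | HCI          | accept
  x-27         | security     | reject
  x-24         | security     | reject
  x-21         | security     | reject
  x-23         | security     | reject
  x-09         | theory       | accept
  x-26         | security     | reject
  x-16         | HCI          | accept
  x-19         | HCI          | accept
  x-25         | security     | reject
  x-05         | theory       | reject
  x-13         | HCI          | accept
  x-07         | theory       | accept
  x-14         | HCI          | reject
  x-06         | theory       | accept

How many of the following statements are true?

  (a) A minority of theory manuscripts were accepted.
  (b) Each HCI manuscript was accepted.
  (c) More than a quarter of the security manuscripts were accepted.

1

(a) theory: |A| = 8, |A ∩ B| = 3; needs |A ∩ B| < |A ∖ B| — true.
(b) HCI: |A| = 8, |A ∩ B| = 7; needs A ⊆ B, i.e. every element of A is in B (|A ∖ B| = 0) — false.
(c) security: |A| = 7, |A ∩ B| = 1; needs |A ∩ B| / |A| > 1/4 — false.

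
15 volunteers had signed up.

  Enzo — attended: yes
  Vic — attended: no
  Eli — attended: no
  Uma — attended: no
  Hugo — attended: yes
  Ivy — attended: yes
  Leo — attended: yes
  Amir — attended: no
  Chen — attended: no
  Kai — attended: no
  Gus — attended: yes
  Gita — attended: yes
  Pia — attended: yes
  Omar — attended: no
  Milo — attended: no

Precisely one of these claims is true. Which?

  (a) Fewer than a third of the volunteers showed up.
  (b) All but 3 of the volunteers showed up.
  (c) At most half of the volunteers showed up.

(c)

|A| = 15, |A ∩ B| = 7, |A ∖ B| = 8.
(a) requires |A ∩ B| / |A| < 1/3: false.
(b) requires |A ∖ B| = 3: false.
(c) requires |A ∩ B| ≤ |A ∖ B|: true.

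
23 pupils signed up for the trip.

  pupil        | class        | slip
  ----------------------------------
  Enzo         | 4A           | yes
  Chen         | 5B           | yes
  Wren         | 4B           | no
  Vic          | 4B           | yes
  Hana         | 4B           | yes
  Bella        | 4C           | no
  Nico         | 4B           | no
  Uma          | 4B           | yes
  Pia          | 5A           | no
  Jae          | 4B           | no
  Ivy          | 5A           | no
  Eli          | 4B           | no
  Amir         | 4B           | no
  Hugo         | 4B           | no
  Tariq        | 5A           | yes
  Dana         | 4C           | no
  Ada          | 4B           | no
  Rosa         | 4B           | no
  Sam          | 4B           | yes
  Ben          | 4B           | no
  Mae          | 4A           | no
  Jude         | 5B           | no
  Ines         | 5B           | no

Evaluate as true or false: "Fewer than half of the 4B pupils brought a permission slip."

'Fewer than half of the 4B pupils brought a permission slip' holds iff |A ∩ B| < |A ∖ B|.
A (the restrictor) = {Wren, Vic, Hana, Nico, Uma, Jae, Eli, Amir, Hugo, Ada, Rosa, Sam, Ben}, |A| = 13.
A ∩ B = {Vic, Hana, Uma, Sam}, so |A ∩ B| = 4.
A ∖ B = {Wren, Nico, Jae, Eli, Amir, Hugo, Ada, Rosa, Ben}, so |A ∖ B| = 9.
4 < 9, so the statement is true.

True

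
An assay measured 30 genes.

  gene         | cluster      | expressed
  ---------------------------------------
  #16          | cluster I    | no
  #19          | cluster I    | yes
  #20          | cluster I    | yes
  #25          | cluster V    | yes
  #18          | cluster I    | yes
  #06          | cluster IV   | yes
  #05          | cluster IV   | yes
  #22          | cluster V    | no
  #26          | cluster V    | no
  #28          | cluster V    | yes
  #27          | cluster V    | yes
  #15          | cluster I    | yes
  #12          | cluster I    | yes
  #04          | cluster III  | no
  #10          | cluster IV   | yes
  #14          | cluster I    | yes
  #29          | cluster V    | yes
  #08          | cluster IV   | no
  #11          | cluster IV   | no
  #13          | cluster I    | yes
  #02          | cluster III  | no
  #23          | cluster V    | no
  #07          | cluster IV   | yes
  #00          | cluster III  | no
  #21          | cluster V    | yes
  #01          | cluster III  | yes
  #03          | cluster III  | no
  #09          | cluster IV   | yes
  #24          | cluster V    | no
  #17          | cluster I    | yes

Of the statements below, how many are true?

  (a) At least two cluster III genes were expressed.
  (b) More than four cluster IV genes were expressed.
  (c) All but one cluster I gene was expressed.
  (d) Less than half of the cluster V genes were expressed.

(a) cluster III: |A| = 5, |A ∩ B| = 1; needs |A ∩ B| ≥ 2 — false.
(b) cluster IV: |A| = 7, |A ∩ B| = 5; needs |A ∩ B| > 4 — true.
(c) cluster I: |A| = 9, |A ∩ B| = 8; needs |A ∖ B| = 1 — true.
(d) cluster V: |A| = 9, |A ∩ B| = 5; needs |A ∩ B| < |A ∖ B| — false.

2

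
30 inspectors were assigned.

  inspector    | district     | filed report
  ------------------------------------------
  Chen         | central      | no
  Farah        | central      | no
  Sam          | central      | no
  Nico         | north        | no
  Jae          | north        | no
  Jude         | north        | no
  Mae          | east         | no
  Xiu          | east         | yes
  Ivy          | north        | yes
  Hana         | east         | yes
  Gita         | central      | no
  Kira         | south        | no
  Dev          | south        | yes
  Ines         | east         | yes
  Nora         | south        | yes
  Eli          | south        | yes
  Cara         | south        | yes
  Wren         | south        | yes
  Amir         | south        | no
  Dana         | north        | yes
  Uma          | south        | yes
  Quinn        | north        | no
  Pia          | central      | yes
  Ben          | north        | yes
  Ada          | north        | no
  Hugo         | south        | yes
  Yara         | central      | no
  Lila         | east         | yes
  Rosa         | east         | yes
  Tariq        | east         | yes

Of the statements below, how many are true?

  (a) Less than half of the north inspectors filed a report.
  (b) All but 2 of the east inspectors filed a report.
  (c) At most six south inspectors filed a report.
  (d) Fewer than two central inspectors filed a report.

2

(a) north: |A| = 8, |A ∩ B| = 3; needs |A ∩ B| < |A ∖ B| — true.
(b) east: |A| = 7, |A ∩ B| = 6; needs |A ∖ B| = 2 — false.
(c) south: |A| = 9, |A ∩ B| = 7; needs |A ∩ B| ≤ 6 — false.
(d) central: |A| = 6, |A ∩ B| = 1; needs |A ∩ B| < 2 — true.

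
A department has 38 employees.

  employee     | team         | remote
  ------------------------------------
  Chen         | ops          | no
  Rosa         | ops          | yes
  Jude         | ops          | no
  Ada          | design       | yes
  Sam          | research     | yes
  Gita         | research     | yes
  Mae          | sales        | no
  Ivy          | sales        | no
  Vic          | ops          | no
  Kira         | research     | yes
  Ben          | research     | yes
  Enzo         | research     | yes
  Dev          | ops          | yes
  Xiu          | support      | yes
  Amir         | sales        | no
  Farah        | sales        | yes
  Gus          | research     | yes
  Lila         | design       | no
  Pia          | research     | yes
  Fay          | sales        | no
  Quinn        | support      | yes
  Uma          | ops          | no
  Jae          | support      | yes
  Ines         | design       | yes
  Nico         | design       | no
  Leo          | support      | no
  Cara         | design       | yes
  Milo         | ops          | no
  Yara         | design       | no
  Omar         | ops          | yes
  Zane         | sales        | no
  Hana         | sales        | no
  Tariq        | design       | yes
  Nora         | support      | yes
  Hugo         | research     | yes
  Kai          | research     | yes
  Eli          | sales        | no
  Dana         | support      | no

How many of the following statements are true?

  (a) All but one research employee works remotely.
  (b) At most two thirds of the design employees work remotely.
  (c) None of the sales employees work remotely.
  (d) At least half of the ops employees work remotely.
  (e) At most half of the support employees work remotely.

1

(a) research: |A| = 9, |A ∩ B| = 9; needs |A ∖ B| = 1 — false.
(b) design: |A| = 7, |A ∩ B| = 4; needs |A ∩ B| / |A| ≤ 2/3 — true.
(c) sales: |A| = 8, |A ∩ B| = 1; needs A ∩ B = ∅ (|A ∩ B| = 0) — false.
(d) ops: |A| = 8, |A ∩ B| = 3; needs |A ∩ B| ≥ |A ∖ B| — false.
(e) support: |A| = 6, |A ∩ B| = 4; needs |A ∩ B| ≤ |A ∖ B| — false.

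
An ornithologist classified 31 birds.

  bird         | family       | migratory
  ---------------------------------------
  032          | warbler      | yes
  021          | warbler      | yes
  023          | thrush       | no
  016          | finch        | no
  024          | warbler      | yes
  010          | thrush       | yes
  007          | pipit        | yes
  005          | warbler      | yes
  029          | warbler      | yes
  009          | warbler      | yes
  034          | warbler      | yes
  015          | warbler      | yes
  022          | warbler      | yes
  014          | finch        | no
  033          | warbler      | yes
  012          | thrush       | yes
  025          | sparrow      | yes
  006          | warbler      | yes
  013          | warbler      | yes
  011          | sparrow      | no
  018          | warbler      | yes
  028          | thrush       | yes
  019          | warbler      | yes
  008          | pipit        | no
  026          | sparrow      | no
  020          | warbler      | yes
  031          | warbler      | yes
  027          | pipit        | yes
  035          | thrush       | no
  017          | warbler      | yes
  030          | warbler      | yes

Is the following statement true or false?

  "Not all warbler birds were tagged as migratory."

The determiner here denotes the relation: A ⊄ B (|A ∖ B| ≥ 1).
|A| = 18, |A ∩ B| = 18, |A ∖ B| = 0.
So the statement is false.

False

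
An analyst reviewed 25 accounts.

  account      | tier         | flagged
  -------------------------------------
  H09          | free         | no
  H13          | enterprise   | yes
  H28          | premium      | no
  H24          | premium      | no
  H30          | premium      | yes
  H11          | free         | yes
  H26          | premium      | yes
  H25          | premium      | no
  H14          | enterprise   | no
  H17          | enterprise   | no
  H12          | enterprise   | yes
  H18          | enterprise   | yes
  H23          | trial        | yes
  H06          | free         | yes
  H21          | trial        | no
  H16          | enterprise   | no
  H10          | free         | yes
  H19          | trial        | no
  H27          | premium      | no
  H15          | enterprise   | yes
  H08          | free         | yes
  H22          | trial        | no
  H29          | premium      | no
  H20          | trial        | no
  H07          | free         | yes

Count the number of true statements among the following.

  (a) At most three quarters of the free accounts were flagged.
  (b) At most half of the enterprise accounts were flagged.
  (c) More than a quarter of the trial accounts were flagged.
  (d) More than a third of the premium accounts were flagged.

0

(a) free: |A| = 6, |A ∩ B| = 5; needs |A ∩ B| / |A| ≤ 3/4 — false.
(b) enterprise: |A| = 7, |A ∩ B| = 4; needs |A ∩ B| ≤ |A ∖ B| — false.
(c) trial: |A| = 5, |A ∩ B| = 1; needs |A ∩ B| / |A| > 1/4 — false.
(d) premium: |A| = 7, |A ∩ B| = 2; needs |A ∩ B| / |A| > 1/3 — false.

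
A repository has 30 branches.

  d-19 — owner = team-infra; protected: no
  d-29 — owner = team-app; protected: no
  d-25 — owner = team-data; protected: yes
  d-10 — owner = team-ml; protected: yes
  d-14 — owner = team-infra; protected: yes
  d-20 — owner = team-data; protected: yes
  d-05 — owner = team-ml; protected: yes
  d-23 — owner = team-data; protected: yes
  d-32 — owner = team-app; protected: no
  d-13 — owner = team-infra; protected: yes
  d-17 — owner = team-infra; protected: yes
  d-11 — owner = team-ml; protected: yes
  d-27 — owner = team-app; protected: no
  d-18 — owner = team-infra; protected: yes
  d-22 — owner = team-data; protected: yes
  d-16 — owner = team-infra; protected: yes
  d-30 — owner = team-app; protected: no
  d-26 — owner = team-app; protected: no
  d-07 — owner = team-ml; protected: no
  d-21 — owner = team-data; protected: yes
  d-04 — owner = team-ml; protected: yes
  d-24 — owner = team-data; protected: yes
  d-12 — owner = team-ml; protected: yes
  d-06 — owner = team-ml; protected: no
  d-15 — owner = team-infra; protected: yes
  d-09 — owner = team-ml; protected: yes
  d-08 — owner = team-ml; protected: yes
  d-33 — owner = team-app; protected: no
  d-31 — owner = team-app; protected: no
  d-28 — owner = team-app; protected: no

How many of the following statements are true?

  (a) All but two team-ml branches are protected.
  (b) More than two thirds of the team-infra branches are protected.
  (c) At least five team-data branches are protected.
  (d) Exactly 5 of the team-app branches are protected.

(a) team-ml: |A| = 9, |A ∩ B| = 7; needs |A ∖ B| = 2 — true.
(b) team-infra: |A| = 7, |A ∩ B| = 6; needs |A ∩ B| / |A| > 2/3 — true.
(c) team-data: |A| = 6, |A ∩ B| = 6; needs |A ∩ B| ≥ 5 — true.
(d) team-app: |A| = 8, |A ∩ B| = 0; needs |A ∩ B| = 5 — false.

3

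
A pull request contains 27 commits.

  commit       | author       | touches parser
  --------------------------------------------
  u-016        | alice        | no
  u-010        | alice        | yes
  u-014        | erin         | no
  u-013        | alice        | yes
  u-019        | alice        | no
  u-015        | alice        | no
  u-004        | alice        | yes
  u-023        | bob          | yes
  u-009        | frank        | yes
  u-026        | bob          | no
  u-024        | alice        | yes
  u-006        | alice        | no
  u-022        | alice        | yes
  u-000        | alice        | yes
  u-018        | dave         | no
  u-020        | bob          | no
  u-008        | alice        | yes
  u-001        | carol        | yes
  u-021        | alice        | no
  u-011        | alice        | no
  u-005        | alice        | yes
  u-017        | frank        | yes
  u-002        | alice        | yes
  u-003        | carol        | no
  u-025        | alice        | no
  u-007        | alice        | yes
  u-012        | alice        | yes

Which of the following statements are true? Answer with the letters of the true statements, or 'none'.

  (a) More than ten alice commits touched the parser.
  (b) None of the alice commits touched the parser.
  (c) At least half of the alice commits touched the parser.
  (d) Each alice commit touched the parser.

|A| = 18, |A ∩ B| = 11, |A ∖ B| = 7.
(a) |A ∩ B| > 10: holds.
(b) A ∩ B = ∅ (|A ∩ B| = 0): fails.
(c) |A ∩ B| ≥ |A ∖ B|: holds.
(d) A ⊆ B, i.e. every element of A is in B (|A ∖ B| = 0): fails.

(a), (c)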